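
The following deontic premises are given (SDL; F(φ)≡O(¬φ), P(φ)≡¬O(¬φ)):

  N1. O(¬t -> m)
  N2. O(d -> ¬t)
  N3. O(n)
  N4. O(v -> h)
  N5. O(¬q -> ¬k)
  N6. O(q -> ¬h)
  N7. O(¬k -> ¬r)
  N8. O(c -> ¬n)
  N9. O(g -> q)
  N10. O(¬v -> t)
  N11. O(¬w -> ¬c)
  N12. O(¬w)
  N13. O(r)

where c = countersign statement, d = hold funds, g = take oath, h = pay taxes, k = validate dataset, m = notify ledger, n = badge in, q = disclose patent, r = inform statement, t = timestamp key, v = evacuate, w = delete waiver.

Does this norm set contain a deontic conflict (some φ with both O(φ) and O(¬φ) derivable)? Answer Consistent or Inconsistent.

Consistent

Premise 8 is O(c -> ¬n), but O(c) is not derivable from the premises, so it does not yield O(¬n).
So O(¬n) is not derivable, and the apparent clash with O(n) does not arise.
A world satisfying every obligation exists (e.g. c=false, d=false, g=false, h=false, k=true, m=false, n=true, q=true, r=true, t=true, v=false, w=false); no atom is both obligatory and forbidden, so the set is consistent.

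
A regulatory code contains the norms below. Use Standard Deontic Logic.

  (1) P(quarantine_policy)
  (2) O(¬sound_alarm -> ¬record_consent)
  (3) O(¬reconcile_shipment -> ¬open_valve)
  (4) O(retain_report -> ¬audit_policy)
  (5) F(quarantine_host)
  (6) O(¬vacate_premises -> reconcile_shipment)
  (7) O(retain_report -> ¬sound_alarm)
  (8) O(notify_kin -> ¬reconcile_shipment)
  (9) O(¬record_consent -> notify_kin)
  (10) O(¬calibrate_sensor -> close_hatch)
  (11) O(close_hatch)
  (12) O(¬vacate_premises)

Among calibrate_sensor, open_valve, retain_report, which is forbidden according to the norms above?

From premise 12 we have O(¬vacate_premises).
From O(¬vacate_premises) and premise 6, O(¬vacate_premises -> reconcile_shipment), we obtain O(reconcile_shipment).
The contrapositive of premise 8 (O(notify_kin -> ¬reconcile_shipment)) is O(reconcile_shipment -> ¬notify_kin), and O(reconcile_shipment) is already established, so O(¬notify_kin).
Premise 9, O(¬record_consent -> notify_kin), contraposes to O(¬notify_kin -> record_consent); with O(¬notify_kin) we get O(record_consent).
The contrapositive of premise 2 (O(¬sound_alarm -> ¬record_consent)) is O(record_consent -> sound_alarm), and O(record_consent) is already established, so O(sound_alarm).
Premise 7 is O(retain_report -> ¬sound_alarm); contrapositively O(sound_alarm -> ¬retain_report). Since O(sound_alarm) holds, K gives O(¬retain_report).
So O(¬retain_report) holds, i.e. retain_report is forbidden. None of the other listed options is forbidden under the premises.

retain_report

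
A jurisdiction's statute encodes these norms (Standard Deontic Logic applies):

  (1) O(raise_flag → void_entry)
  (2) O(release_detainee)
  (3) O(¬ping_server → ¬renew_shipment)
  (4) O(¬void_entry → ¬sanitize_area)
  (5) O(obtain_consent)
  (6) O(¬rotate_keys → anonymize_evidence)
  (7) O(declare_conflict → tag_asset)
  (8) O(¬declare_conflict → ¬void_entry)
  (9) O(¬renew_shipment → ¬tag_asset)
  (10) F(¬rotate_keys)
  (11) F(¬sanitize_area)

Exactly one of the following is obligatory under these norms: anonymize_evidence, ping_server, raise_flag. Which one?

ping_server

Premise 11, F(¬sanitize_area), is equivalent to O(sanitize_area).
Premise 4, O(¬void_entry → ¬sanitize_area), contraposes to O(sanitize_area → void_entry); with O(sanitize_area) we get O(void_entry).
Premise 8 is O(¬declare_conflict → ¬void_entry); contrapositively O(void_entry → declare_conflict). Since O(void_entry) holds, K gives O(declare_conflict).
Applying K to premise 7 (O(declare_conflict → tag_asset)) and O(declare_conflict) yields O(tag_asset).
The contrapositive of premise 9 (O(¬renew_shipment → ¬tag_asset)) is O(tag_asset → renew_shipment), and O(tag_asset) is already established, so O(renew_shipment).
Premise 3, O(¬ping_server → ¬renew_shipment), contraposes to O(renew_shipment → ping_server); with O(renew_shipment) we get O(ping_server).
So O(ping_server) holds — ping_server is obligatory. None of the other listed options is made obligatory by any chain of premises.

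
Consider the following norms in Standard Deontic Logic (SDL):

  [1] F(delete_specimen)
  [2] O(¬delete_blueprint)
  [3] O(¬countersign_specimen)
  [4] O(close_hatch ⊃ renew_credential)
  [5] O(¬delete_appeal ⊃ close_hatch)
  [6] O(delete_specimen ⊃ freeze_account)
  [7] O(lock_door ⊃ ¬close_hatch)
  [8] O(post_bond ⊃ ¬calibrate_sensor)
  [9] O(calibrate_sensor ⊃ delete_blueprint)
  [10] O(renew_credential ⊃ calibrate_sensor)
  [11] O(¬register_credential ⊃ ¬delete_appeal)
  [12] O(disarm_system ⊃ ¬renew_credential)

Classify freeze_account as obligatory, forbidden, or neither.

Neither

Premise 6 is O(delete_specimen ⊃ freeze_account), but O(delete_specimen) is not derivable from the premises, so it does not yield O(freeze_account).
No premise or chain of K-axiom applications forces O(freeze_account), and none forces O(¬freeze_account). So freeze_account is neither obligatory nor forbidden under these norms.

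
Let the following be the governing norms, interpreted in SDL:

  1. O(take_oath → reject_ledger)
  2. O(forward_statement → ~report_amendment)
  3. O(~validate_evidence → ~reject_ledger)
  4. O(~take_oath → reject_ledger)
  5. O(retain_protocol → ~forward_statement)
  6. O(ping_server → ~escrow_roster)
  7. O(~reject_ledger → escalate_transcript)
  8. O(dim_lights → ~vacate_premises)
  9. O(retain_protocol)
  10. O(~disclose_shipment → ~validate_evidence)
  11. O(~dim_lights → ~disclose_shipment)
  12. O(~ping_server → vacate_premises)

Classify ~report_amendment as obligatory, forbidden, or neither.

Neither

Premise 2 is O(forward_statement → ~report_amendment), but O(forward_statement) is not derivable from the premises, so it does not yield O(~report_amendment).
No premise or chain of K-axiom applications forces O(~report_amendment), and none forces O(report_amendment). So ~report_amendment is neither obligatory nor forbidden under these norms.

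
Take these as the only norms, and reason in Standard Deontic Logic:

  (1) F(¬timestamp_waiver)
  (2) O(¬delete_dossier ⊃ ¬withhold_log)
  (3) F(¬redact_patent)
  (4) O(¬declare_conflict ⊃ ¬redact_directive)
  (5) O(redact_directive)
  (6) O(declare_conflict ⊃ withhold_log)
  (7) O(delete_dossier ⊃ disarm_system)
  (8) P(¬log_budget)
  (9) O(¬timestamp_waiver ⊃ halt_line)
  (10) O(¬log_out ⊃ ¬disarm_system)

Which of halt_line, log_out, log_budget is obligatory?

From premise 5 we have O(redact_directive).
Premise 4, O(¬declare_conflict ⊃ ¬redact_directive), contraposes to O(redact_directive ⊃ declare_conflict); with O(redact_directive) we get O(declare_conflict).
Applying K to premise 6 (O(declare_conflict ⊃ withhold_log)) and O(declare_conflict) yields O(withhold_log).
The contrapositive of premise 2 (O(¬delete_dossier ⊃ ¬withhold_log)) is O(withhold_log ⊃ delete_dossier), and O(withhold_log) is already established, so O(delete_dossier).
From O(delete_dossier) and premise 7, O(delete_dossier ⊃ disarm_system), we obtain O(disarm_system).
Premise 10 is O(¬log_out ⊃ ¬disarm_system); contrapositively O(disarm_system ⊃ log_out). Since O(disarm_system) holds, K gives O(log_out).
So O(log_out) holds — log_out is obligatory. None of the other listed options is made obligatory by any chain of premises.

log_out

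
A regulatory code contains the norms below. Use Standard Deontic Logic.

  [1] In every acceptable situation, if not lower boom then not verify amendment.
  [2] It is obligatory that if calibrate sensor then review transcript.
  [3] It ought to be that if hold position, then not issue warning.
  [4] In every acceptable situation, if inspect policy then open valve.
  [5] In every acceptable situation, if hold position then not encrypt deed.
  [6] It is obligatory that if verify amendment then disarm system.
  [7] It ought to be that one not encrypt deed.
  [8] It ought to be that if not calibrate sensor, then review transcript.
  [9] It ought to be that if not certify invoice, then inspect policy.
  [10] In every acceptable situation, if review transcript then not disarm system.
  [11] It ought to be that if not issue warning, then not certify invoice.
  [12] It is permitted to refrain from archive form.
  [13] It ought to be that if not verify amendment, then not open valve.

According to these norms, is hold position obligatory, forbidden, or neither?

Forbidden

By case analysis on ¬calibrate_sensor: premise 8 gives O(¬calibrate_sensor → review_transcript) and premise 2 gives O(calibrate_sensor → review_transcript), so O(review_transcript) either way.
From O(review_transcript) and premise 10, O(review_transcript → ¬disarm_system), we obtain O(¬disarm_system).
Premise 6 is O(verify_amendment → disarm_system); contrapositively O(¬disarm_system → ¬verify_amendment). Since O(¬disarm_system) holds, K gives O(¬verify_amendment).
Applying K to premise 13 (O(¬verify_amendment → ¬open_valve)) and O(¬verify_amendment) yields O(¬open_valve).
Premise 4, O(inspect_policy → open_valve), contraposes to O(¬open_valve → ¬inspect_policy); with O(¬open_valve) we get O(¬inspect_policy).
The contrapositive of premise 9 (O(¬certify_invoice → inspect_policy)) is O(¬inspect_policy → certify_invoice), and O(¬inspect_policy) is already established, so O(certify_invoice).
Premise 11 is O(¬issue_warning → ¬certify_invoice); contrapositively O(certify_invoice → issue_warning). Since O(certify_invoice) holds, K gives O(issue_warning).
Premise 3, O(hold_position → ¬issue_warning), contraposes to O(issue_warning → ¬hold_position); with O(issue_warning) we get O(¬hold_position).
Premises 1, 5, 7, 12 do not contribute to this derivation.
Thus O(¬hold_position), which is F(hold_position): hold_position is forbidden.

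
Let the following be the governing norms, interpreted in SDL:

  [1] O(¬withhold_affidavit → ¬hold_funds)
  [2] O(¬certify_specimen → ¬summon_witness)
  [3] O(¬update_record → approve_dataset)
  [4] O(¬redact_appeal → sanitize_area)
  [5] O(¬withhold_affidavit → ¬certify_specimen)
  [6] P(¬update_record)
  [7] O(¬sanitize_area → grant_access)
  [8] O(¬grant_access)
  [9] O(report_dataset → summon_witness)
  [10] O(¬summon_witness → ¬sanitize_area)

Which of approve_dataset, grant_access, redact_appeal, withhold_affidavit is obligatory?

From premise 8 we have O(¬grant_access).
The contrapositive of premise 7 (O(¬sanitize_area → grant_access)) is O(¬grant_access → sanitize_area), and O(¬grant_access) is already established, so O(sanitize_area).
Premise 10, O(¬summon_witness → ¬sanitize_area), contraposes to O(sanitize_area → summon_witness); with O(sanitize_area) we get O(summon_witness).
The contrapositive of premise 2 (O(¬certify_specimen → ¬summon_witness)) is O(summon_witness → certify_specimen), and O(summon_witness) is already established, so O(certify_specimen).
The contrapositive of premise 5 (O(¬withhold_affidavit → ¬certify_specimen)) is O(certify_specimen → withhold_affidavit), and O(certify_specimen) is already established, so O(withhold_affidavit).
So O(withhold_affidavit) holds — withhold_affidavit is obligatory. None of the other listed options is made obligatory by any chain of premises.

withhold_affidavit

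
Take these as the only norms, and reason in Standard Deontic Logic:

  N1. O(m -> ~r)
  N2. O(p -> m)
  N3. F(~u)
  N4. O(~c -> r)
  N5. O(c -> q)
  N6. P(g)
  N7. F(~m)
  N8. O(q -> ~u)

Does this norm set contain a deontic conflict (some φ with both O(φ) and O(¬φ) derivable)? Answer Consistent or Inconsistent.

Premise 7 is F(~m), i.e. O(m).
Applying K to premise 1 (O(m -> ~r)) and O(m) yields O(~r).
Premise 4, O(~c -> r), contraposes to O(~r -> c); with O(~r) we get O(c).
Premise 5 is O(c -> q); since O(c), deontic closure gives O(q).
Applying K to premise 8 (O(q -> ~u)) and O(q) yields O(~u).
But premise 3, F(~u), means O(u).
We now have both O(~u) and O(u) — u is simultaneously obligatory and forbidden, violating the D-axiom.

Inconsistent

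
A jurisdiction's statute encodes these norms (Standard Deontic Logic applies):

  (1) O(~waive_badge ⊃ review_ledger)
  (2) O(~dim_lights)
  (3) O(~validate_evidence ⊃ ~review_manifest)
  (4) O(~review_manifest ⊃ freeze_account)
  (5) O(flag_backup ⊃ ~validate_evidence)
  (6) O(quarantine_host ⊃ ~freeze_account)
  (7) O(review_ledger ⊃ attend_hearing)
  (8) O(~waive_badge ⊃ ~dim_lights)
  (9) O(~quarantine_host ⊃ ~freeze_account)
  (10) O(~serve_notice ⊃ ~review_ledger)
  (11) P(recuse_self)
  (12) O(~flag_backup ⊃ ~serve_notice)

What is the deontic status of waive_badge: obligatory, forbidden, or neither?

Obligatory

Premises 9 and 6 are O(~quarantine_host ⊃ ~freeze_account) and O(quarantine_host ⊃ ~freeze_account); every ideal world satisfies ~quarantine_host or quarantine_host, so in either case ~freeze_account holds — hence O(~freeze_account).
Premise 4, O(~review_manifest ⊃ freeze_account), contraposes to O(~freeze_account ⊃ review_manifest); with O(~freeze_account) we get O(review_manifest).
Premise 3, O(~validate_evidence ⊃ ~review_manifest), contraposes to O(review_manifest ⊃ validate_evidence); with O(review_manifest) we get O(validate_evidence).
Premise 5, O(flag_backup ⊃ ~validate_evidence), contraposes to O(validate_evidence ⊃ ~flag_backup); with O(validate_evidence) we get O(~flag_backup).
Premise 12 is O(~flag_backup ⊃ ~serve_notice); since O(~flag_backup), deontic closure gives O(~serve_notice).
With premise 10, O(~serve_notice ⊃ ~review_ledger), the K-axiom yields O(~review_ledger).
Premise 1, O(~waive_badge ⊃ review_ledger), contraposes to O(~review_ledger ⊃ waive_badge); with O(~review_ledger) we get O(waive_badge).
Premises 2, 7, 8, 11 do not contribute to this derivation.
Hence waive_badge is obligatory.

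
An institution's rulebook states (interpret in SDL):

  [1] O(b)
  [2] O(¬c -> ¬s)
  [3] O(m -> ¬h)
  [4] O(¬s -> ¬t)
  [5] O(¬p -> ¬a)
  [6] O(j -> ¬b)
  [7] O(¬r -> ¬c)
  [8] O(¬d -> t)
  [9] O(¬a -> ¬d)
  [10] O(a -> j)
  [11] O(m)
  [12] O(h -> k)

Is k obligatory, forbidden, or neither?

Premise 12 is O(h -> k), but O(h) is not derivable from the premises, so it does not yield O(k).
No premise or chain of K-axiom applications forces O(k), and none forces O(¬k). So k is neither obligatory nor forbidden under these norms.

Neither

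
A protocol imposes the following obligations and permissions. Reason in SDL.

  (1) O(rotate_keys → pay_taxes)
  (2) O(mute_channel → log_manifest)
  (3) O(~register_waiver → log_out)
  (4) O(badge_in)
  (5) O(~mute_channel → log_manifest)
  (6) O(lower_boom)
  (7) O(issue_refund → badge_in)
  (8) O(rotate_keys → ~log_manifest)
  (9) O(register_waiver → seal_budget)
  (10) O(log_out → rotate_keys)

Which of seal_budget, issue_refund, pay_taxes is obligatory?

Premises 5 and 2 cover both cases: O(~mute_channel → log_manifest) and O(mute_channel → log_manifest). Since ~mute_channel ∨ mute_channel is a tautology, O(log_manifest) follows.
The contrapositive of premise 8 (O(rotate_keys → ~log_manifest)) is O(log_manifest → ~rotate_keys), and O(log_manifest) is already established, so O(~rotate_keys).
Premise 10, O(log_out → rotate_keys), contraposes to O(~rotate_keys → ~log_out); with O(~rotate_keys) we get O(~log_out).
Premise 3 is O(~register_waiver → log_out); contrapositively O(~log_out → register_waiver). Since O(~log_out) holds, K gives O(register_waiver).
Premise 9 is O(register_waiver → seal_budget); since O(register_waiver), deontic closure gives O(seal_budget).
So O(seal_budget) holds — seal_budget is obligatory. None of the other listed options is made obligatory by any chain of premises.

seal_budget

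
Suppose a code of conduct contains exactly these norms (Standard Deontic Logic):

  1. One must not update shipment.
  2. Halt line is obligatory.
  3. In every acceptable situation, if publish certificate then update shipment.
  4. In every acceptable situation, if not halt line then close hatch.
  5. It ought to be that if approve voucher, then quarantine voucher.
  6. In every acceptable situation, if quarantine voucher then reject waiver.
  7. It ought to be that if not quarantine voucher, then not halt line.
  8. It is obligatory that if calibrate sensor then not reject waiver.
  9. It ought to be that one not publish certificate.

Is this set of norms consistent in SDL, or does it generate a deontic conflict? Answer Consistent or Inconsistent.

Premise 3 is O(publish_certificate → update_shipment), but O(publish_certificate) is not derivable from the premises, so it does not yield O(update_shipment).
So O(update_shipment) is not derivable, and the apparent clash with O(¬update_shipment) does not arise.
A world satisfying every obligation exists (e.g. approve_voucher=false, calibrate_sensor=false, close_hatch=false, halt_line=true, publish_certificate=false, quarantine_voucher=true, reject_waiver=true, update_shipment=false); no atom is both obligatory and forbidden, so the set is consistent.

Consistent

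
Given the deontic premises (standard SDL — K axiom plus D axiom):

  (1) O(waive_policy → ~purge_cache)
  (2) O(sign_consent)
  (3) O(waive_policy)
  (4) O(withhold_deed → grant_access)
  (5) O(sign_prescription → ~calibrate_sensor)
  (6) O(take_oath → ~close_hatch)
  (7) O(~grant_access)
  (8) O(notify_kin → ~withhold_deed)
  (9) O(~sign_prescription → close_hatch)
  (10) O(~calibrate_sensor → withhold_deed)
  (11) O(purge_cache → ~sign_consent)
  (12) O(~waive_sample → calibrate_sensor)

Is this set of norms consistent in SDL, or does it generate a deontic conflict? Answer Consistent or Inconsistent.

Consistent

Premise 11 is O(purge_cache → ~sign_consent), but O(purge_cache) is not derivable from the premises, so it does not yield O(~sign_consent).
So O(~sign_consent) is not derivable, and the apparent clash with O(sign_consent) does not arise.
A world satisfying every obligation exists (e.g. calibrate_sensor=true, close_hatch=true, grant_access=false, notify_kin=false, purge_cache=false, sign_consent=true, sign_prescription=false, take_oath=false, waive_policy=true, waive_sample=false, withhold_deed=false); no atom is both obligatory and forbidden, so the set is consistent.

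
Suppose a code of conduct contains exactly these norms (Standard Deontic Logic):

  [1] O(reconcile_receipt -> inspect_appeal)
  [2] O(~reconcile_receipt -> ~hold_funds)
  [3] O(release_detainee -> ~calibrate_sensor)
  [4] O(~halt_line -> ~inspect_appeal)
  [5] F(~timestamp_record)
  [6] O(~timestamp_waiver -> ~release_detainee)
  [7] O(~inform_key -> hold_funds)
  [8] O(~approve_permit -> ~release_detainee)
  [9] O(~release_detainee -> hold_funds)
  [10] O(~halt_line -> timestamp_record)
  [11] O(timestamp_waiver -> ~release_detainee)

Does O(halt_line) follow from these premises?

Premises 6 and 11 cover both cases: O(~timestamp_waiver -> ~release_detainee) and O(timestamp_waiver -> ~release_detainee). Since ~timestamp_waiver ∨ timestamp_waiver is a tautology, O(~release_detainee) follows.
With premise 9, O(~release_detainee -> hold_funds), the K-axiom yields O(hold_funds).
The contrapositive of premise 2 (O(~reconcile_receipt -> ~hold_funds)) is O(hold_funds -> reconcile_receipt), and O(hold_funds) is already established, so O(reconcile_receipt).
From O(reconcile_receipt) and premise 1, O(reconcile_receipt -> inspect_appeal), we obtain O(inspect_appeal).
Premise 4 is O(~halt_line -> ~inspect_appeal); contrapositively O(inspect_appeal -> halt_line). Since O(inspect_appeal) holds, K gives O(halt_line).
Premises 3, 5, 7, 8, 10 do not contribute to this derivation.
So O(halt_line) follows.

Yes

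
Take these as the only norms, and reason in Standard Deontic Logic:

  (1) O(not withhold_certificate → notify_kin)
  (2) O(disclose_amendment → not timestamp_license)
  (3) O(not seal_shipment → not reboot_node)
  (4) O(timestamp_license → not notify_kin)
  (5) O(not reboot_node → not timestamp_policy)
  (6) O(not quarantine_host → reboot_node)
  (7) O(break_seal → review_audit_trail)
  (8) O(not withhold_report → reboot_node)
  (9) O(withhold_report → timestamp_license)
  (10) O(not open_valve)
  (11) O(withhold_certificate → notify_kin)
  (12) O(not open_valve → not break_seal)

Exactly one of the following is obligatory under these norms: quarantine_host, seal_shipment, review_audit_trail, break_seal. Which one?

seal_shipment

Premises 1 and 11 cover both cases: O(not withhold_certificate → notify_kin) and O(withhold_certificate → notify_kin). Since not withhold_certificate ∨ withhold_certificate is a tautology, O(notify_kin) follows.
Premise 4, O(timestamp_license → not notify_kin), contraposes to O(notify_kin → not timestamp_license); with O(notify_kin) we get O(not timestamp_license).
The contrapositive of premise 9 (O(withhold_report → timestamp_license)) is O(not timestamp_license → not withhold_report), and O(not timestamp_license) is already established, so O(not withhold_report).
From O(not withhold_report) and premise 8, O(not withhold_report → reboot_node), we obtain O(reboot_node).
Premise 3, O(not seal_shipment → not reboot_node), contraposes to O(reboot_node → seal_shipment); with O(reboot_node) we get O(seal_shipment).
So O(seal_shipment) holds — seal_shipment is obligatory. None of the other listed options is made obligatory by any chain of premises.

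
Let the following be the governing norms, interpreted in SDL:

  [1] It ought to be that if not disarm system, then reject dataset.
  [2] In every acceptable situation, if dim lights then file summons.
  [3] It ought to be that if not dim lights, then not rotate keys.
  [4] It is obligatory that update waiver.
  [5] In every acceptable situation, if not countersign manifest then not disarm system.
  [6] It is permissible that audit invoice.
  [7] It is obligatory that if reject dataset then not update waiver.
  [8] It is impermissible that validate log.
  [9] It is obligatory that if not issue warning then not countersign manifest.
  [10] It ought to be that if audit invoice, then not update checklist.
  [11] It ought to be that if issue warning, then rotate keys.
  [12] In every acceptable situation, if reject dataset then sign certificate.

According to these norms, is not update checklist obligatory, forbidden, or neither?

Neither

Premise 10 is O(audit_invoice → ¬update_checklist), but O(audit_invoice) is not derivable from the premises (the permission P(audit_invoice) asserts only ¬O(¬audit_invoice), not O(audit_invoice)), so it does not yield O(¬update_checklist).
No premise or chain of K-axiom applications forces O(¬update_checklist), and none forces O(update_checklist). So ¬update_checklist is neither obligatory nor forbidden under these norms.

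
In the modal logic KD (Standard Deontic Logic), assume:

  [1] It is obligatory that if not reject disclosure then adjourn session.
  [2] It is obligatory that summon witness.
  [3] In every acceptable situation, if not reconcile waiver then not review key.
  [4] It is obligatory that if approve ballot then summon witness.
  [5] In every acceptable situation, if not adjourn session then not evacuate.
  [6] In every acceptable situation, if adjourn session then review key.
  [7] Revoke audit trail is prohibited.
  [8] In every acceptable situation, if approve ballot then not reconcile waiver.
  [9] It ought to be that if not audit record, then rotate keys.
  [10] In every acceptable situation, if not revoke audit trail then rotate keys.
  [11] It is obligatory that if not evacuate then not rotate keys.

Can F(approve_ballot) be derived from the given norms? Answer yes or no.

Yes

Premise 7 is F(revoke_audit_trail), i.e. O(¬revoke_audit_trail).
Applying K to premise 10 (O(¬revoke_audit_trail → rotate_keys)) and O(¬revoke_audit_trail) yields O(rotate_keys).
Premise 11, O(¬evacuate → ¬rotate_keys), contraposes to O(rotate_keys → evacuate); with O(rotate_keys) we get O(evacuate).
Premise 5 is O(¬adjourn_session → ¬evacuate); contrapositively O(evacuate → adjourn_session). Since O(evacuate) holds, K gives O(adjourn_session).
Premise 6 is O(adjourn_session → review_key); since O(adjourn_session), deontic closure gives O(review_key).
Premise 3, O(¬reconcile_waiver → ¬review_key), contraposes to O(review_key → reconcile_waiver); with O(review_key) we get O(reconcile_waiver).
Premise 8 is O(approve_ballot → ¬reconcile_waiver); contrapositively O(reconcile_waiver → ¬approve_ballot). Since O(reconcile_waiver) holds, K gives O(¬approve_ballot).
Premises 1, 2, 4, 9 do not contribute to this derivation.
So O(¬approve_ballot) holds, i.e. F(approve_ballot). The claim follows.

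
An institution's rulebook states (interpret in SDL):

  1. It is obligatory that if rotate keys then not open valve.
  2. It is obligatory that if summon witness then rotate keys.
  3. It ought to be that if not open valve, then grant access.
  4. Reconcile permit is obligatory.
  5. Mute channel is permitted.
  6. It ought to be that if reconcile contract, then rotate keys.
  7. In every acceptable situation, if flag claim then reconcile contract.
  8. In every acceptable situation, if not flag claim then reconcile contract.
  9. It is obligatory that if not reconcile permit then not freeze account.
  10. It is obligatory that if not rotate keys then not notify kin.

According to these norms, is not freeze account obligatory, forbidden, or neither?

Premise 9 is O(¬reconcile_permit → ¬freeze_account), but O(¬reconcile_permit) is not derivable from the premises, so it does not yield O(¬freeze_account).
No premise or chain of K-axiom applications forces O(¬freeze_account), and none forces O(freeze_account). So ¬freeze_account is neither obligatory nor forbidden under these norms.

Neither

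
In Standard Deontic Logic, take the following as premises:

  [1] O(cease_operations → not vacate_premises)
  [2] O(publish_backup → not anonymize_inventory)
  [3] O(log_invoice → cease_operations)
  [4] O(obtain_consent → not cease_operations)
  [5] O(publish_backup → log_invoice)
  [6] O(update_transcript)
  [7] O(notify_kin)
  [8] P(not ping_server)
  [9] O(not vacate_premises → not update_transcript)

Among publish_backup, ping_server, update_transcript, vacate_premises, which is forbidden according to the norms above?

Premise 6 states O(update_transcript) outright.
The contrapositive of premise 9 (O(not vacate_premises → not update_transcript)) is O(update_transcript → vacate_premises), and O(update_transcript) is already established, so O(vacate_premises).
Premise 1, O(cease_operations → not vacate_premises), contraposes to O(vacate_premises → not cease_operations); with O(vacate_premises) we get O(not cease_operations).
Premise 3 is O(log_invoice → cease_operations); contrapositively O(not cease_operations → not log_invoice). Since O(not cease_operations) holds, K gives O(not log_invoice).
Premise 5, O(publish_backup → log_invoice), contraposes to O(not log_invoice → not publish_backup); with O(not log_invoice) we get O(not publish_backup).
So O(not publish_backup) holds, i.e. publish_backup is forbidden. None of the other listed options is forbidden under the premises.

publish_backup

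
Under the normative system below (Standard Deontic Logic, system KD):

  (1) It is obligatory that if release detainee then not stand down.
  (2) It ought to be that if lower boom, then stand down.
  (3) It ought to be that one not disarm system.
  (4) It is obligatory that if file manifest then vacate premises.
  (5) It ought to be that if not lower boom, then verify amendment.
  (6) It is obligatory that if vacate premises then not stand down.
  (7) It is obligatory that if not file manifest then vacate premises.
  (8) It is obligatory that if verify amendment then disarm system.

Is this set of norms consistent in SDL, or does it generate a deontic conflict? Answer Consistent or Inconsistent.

Inconsistent

Premises 7 and 4 cover both cases: O(¬file_manifest → vacate_premises) and O(file_manifest → vacate_premises). Since ¬file_manifest ∨ file_manifest is a tautology, O(vacate_premises) follows.
Premise 6 is O(vacate_premises → ¬stand_down); since O(vacate_premises), deontic closure gives O(¬stand_down).
The contrapositive of premise 2 (O(lower_boom → stand_down)) is O(¬stand_down → ¬lower_boom), and O(¬stand_down) is already established, so O(¬lower_boom).
From O(¬lower_boom) and premise 5, O(¬lower_boom → verify_amendment), we obtain O(verify_amendment).
Premise 8 is O(verify_amendment → disarm_system); since O(verify_amendment), deontic closure gives O(disarm_system).
Yet premise 3 states O(¬disarm_system).
We now have both O(disarm_system) and O(¬disarm_system) — disarm_system is simultaneously obligatory and forbidden, violating the D-axiom.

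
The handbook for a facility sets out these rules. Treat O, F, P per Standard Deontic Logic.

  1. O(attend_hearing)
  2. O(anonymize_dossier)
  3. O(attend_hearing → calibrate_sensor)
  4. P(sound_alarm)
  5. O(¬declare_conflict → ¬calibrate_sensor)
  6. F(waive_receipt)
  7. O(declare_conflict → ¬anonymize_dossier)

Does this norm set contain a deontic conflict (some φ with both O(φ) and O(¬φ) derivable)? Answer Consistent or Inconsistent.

Premise 1 gives O(attend_hearing).
From O(attend_hearing) and premise 3, O(attend_hearing → calibrate_sensor), we obtain O(calibrate_sensor).
The contrapositive of premise 5 (O(¬declare_conflict → ¬calibrate_sensor)) is O(calibrate_sensor → declare_conflict), and O(calibrate_sensor) is already established, so O(declare_conflict).
Premise 7 is O(declare_conflict → ¬anonymize_dossier); since O(declare_conflict), deontic closure gives O(¬anonymize_dossier).
However, premise 2 gives O(anonymize_dossier).
We now have both O(¬anonymize_dossier) and O(anonymize_dossier) — anonymize_dossier is simultaneously obligatory and forbidden, violating the D-axiom.

Inconsistent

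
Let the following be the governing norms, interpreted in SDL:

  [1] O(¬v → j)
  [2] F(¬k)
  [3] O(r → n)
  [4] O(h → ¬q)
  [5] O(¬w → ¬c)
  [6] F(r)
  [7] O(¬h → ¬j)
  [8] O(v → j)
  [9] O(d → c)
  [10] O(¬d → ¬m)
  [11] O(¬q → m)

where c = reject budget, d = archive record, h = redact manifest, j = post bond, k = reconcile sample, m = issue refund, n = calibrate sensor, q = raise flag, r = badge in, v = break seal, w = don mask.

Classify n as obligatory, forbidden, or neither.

Premise 3 is O(r → n), but O(r) is not derivable from the premises, so it does not yield O(n).
No premise or chain of K-axiom applications forces O(n), and none forces O(¬n). So n is neither obligatory nor forbidden under these norms.

Neither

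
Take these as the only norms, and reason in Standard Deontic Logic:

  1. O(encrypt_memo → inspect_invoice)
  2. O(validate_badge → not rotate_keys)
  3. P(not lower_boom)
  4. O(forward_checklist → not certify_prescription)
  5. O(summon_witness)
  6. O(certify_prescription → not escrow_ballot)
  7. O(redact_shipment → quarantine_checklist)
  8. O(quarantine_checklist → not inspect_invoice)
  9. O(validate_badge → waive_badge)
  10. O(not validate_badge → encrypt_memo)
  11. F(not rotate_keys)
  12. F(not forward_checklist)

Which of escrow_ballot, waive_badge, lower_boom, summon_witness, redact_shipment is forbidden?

redact_shipment

F(not rotate_keys) at premise 11 means O(rotate_keys).
Premise 2 is O(validate_badge → not rotate_keys); contrapositively O(rotate_keys → not validate_badge). Since O(rotate_keys) holds, K gives O(not validate_badge).
From O(not validate_badge) and premise 10, O(not validate_badge → encrypt_memo), we obtain O(encrypt_memo).
With premise 1, O(encrypt_memo → inspect_invoice), the K-axiom yields O(inspect_invoice).
Premise 8, O(quarantine_checklist → not inspect_invoice), contraposes to O(inspect_invoice → not quarantine_checklist); with O(inspect_invoice) we get O(not quarantine_checklist).
Premise 7 is O(redact_shipment → quarantine_checklist); contrapositively O(not quarantine_checklist → not redact_shipment). Since O(not quarantine_checklist) holds, K gives O(not redact_shipment).
So O(not redact_shipment) holds, i.e. redact_shipment is forbidden. None of the other listed options is forbidden under the premises.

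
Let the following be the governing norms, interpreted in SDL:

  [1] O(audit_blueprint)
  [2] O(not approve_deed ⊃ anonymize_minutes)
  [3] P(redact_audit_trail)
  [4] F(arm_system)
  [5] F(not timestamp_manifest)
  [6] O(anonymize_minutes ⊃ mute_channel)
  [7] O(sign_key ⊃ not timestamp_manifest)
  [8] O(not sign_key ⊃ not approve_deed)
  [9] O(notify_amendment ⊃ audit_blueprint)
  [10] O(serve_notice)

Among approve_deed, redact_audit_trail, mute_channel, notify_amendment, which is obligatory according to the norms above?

Premise 5 is F(not timestamp_manifest), i.e. O(timestamp_manifest).
Premise 7 is O(sign_key ⊃ not timestamp_manifest); contrapositively O(timestamp_manifest ⊃ not sign_key). Since O(timestamp_manifest) holds, K gives O(not sign_key).
From O(not sign_key) and premise 8, O(not sign_key ⊃ not approve_deed), we obtain O(not approve_deed).
Premise 2 is O(not approve_deed ⊃ anonymize_minutes); since O(not approve_deed), deontic closure gives O(anonymize_minutes).
With premise 6, O(anonymize_minutes ⊃ mute_channel), the K-axiom yields O(mute_channel).
So O(mute_channel) holds — mute_channel is obligatory. None of the other listed options is made obligatory by any chain of premises.

mute_channel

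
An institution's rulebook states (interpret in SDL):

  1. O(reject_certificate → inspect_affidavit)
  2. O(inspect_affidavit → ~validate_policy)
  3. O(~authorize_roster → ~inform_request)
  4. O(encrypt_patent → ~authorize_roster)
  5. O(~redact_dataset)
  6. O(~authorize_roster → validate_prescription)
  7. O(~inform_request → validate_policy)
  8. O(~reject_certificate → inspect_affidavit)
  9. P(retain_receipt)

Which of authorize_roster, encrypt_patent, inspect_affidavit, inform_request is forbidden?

Premises 1 and 8 are O(reject_certificate → inspect_affidavit) and O(~reject_certificate → inspect_affidavit); every ideal world satisfies reject_certificate or ~reject_certificate, so in either case inspect_affidavit holds — hence O(inspect_affidavit).
With premise 2, O(inspect_affidavit → ~validate_policy), the K-axiom yields O(~validate_policy).
Premise 7 is O(~inform_request → validate_policy); contrapositively O(~validate_policy → inform_request). Since O(~validate_policy) holds, K gives O(inform_request).
Premise 3 is O(~authorize_roster → ~inform_request); contrapositively O(inform_request → authorize_roster). Since O(inform_request) holds, K gives O(authorize_roster).
Premise 4 is O(encrypt_patent → ~authorize_roster); contrapositively O(authorize_roster → ~encrypt_patent). Since O(authorize_roster) holds, K gives O(~encrypt_patent).
So O(~encrypt_patent) holds, i.e. encrypt_patent is forbidden. None of the other listed options is forbidden under the premises.

encrypt_patent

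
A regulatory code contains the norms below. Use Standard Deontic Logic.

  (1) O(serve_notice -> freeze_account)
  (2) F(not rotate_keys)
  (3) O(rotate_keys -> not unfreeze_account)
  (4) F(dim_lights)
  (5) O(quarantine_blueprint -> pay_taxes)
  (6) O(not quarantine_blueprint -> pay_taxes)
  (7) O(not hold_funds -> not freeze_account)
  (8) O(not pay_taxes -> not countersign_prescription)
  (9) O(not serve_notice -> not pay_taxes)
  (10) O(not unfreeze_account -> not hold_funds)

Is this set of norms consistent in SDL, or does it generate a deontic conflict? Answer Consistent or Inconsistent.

Inconsistent

Premises 6 and 5 cover both cases: O(not quarantine_blueprint -> pay_taxes) and O(quarantine_blueprint -> pay_taxes). Since not quarantine_blueprint ∨ quarantine_blueprint is a tautology, O(pay_taxes) follows.
Premise 9, O(not serve_notice -> not pay_taxes), contraposes to O(pay_taxes -> serve_notice); with O(pay_taxes) we get O(serve_notice).
Premise 1 is O(serve_notice -> freeze_account); since O(serve_notice), deontic closure gives O(freeze_account).
Premise 7, O(not hold_funds -> not freeze_account), contraposes to O(freeze_account -> hold_funds); with O(freeze_account) we get O(hold_funds).
Premise 10, O(not unfreeze_account -> not hold_funds), contraposes to O(hold_funds -> unfreeze_account); with O(hold_funds) we get O(unfreeze_account).
Premise 3 is O(rotate_keys -> not unfreeze_account); contrapositively O(unfreeze_account -> not rotate_keys). Since O(unfreeze_account) holds, K gives O(not rotate_keys).
Yet premise 2 is F(not rotate_keys), i.e. O(rotate_keys).
We now have both O(not rotate_keys) and O(rotate_keys) — rotate_keys is simultaneously obligatory and forbidden, violating the D-axiom.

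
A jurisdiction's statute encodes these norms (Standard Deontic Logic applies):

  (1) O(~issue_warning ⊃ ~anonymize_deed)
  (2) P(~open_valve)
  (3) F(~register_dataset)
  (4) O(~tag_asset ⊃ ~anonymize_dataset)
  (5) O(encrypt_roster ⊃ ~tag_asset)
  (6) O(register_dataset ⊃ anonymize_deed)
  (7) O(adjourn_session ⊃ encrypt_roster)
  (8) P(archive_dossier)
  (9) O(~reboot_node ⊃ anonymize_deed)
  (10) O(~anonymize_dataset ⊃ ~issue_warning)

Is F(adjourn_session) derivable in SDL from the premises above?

Yes

Premise 3 is F(~register_dataset), i.e. O(register_dataset).
From O(register_dataset) and premise 6, O(register_dataset ⊃ anonymize_deed), we obtain O(anonymize_deed).
Premise 1, O(~issue_warning ⊃ ~anonymize_deed), contraposes to O(anonymize_deed ⊃ issue_warning); with O(anonymize_deed) we get O(issue_warning).
Premise 10, O(~anonymize_dataset ⊃ ~issue_warning), contraposes to O(issue_warning ⊃ anonymize_dataset); with O(issue_warning) we get O(anonymize_dataset).
Premise 4, O(~tag_asset ⊃ ~anonymize_dataset), contraposes to O(anonymize_dataset ⊃ tag_asset); with O(anonymize_dataset) we get O(tag_asset).
Premise 5 is O(encrypt_roster ⊃ ~tag_asset); contrapositively O(tag_asset ⊃ ~encrypt_roster). Since O(tag_asset) holds, K gives O(~encrypt_roster).
Premise 7 is O(adjourn_session ⊃ encrypt_roster); contrapositively O(~encrypt_roster ⊃ ~adjourn_session). Since O(~encrypt_roster) holds, K gives O(~adjourn_session).
Premises 2, 8, 9 do not contribute to this derivation.
So O(~adjourn_session) holds, i.e. F(adjourn_session). The claim follows.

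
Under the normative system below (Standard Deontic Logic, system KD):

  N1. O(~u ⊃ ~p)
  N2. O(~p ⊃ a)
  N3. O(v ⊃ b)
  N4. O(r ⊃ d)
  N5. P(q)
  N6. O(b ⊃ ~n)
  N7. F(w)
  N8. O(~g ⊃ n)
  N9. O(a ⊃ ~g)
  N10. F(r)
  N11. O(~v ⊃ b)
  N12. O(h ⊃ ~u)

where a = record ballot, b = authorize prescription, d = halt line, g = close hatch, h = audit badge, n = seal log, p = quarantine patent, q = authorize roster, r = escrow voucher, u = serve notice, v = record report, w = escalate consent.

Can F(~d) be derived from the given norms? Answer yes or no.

Premise 4 is O(r ⊃ d), but O(r) is not derivable from the premises, so it does not yield O(d).
No other premise forces O(d). An ideal world satisfying every premise can still have ~d true, so F(~d) is not derivable.

No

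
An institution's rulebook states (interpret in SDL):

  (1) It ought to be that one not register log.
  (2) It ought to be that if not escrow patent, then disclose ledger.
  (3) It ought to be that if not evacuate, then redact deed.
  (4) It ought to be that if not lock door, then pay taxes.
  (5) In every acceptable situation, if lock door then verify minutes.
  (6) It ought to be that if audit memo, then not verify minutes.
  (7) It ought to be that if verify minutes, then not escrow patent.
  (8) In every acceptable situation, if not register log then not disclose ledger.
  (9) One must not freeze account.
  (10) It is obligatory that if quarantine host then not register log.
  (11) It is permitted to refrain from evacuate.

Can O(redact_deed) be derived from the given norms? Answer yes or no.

Premise 3 is O(¬evacuate → redact_deed), but O(¬evacuate) is not derivable from the premises (the permission P(¬evacuate) asserts only ¬O(evacuate), not O(¬evacuate)), so it does not yield O(redact_deed).
No other premise forces O(redact_deed). An ideal world satisfying every premise can still have redact_deed false, so O(redact_deed) is not derivable.

No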